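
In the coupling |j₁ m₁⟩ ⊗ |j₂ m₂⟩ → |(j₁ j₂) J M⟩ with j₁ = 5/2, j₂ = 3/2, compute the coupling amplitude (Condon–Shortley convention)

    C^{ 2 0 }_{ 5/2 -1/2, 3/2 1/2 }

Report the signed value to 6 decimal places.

j₁+j₂−J=2  J+j₁−j₂=3  J−j₁+j₂=1  j₁+j₂+J+1=7
(j₁±m₁, j₂±m₂, J±M) = (2,3,2,1,2,2)
P² = 8/7
sum k=1..2:
  [1] −1/2 = -1/2
  [2] +1/4 = 1/4
S = -1/4
C² = P²·S² = 1/14 ; C = -0.267261

-0.267261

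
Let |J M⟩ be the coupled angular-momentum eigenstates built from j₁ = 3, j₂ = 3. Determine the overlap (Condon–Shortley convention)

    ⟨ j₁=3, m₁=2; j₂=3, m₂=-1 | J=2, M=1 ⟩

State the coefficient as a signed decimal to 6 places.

-0.422577

√[5·4!2!2!/9! · 5!1!2!4!3!1!] = √(320/7)
  +(−1)^0/∏(0,4,1,2,1,0)! = 1/48  (running 1/48)
  +(−1)^1/∏(1,3,0,1,2,1)! = -1/12  (running -1/16)
⟨..|..⟩ = √(320/7)·(-1/16) = -0.422577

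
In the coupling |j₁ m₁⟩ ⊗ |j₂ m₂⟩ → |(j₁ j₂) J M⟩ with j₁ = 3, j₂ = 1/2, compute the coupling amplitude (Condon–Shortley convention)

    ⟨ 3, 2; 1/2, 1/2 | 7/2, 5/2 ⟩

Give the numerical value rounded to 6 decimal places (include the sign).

j₁+j₂−J=0  J+j₁−j₂=6  J−j₁+j₂=1  j₁+j₂+J+1=8
(j₁±m₁, j₂±m₂, J±M) = (5,1,1,0,6,1)
P² = 86400/7
sum k=0..0:
  [0] +1/120 = 1/120
S = 1/120
C² = P²·S² = 6/7 ; C = +0.925820

+0.925820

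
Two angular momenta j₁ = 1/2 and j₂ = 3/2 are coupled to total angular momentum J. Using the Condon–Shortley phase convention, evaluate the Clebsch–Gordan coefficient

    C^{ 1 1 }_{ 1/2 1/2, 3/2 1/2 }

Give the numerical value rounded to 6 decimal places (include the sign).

j₁+j₂−J=1  J+j₁−j₂=0  J−j₁+j₂=2  j₁+j₂+J+1=4
(j₁±m₁, j₂±m₂, J±M) = (1,0,2,1,2,0)
P² = 1
sum k=0..0:
  [0] +1/2 = 1/2
S = 1/2
C² = P²·S² = 1/4 ; C = +0.500000

+√(1/4) ≈ +0.500000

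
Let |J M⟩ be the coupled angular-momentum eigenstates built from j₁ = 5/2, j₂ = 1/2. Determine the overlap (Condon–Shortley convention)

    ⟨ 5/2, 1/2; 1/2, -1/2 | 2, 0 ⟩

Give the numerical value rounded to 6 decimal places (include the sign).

+0.707107

√[5·1!4!0!/6! · 3!2!0!1!2!2!] = √(8)
  +(−1)^0/∏(0,1,2,0,2,0)! = 1/4  (running 1/4)
⟨..|..⟩ = √(8)·(1/4) = +0.707107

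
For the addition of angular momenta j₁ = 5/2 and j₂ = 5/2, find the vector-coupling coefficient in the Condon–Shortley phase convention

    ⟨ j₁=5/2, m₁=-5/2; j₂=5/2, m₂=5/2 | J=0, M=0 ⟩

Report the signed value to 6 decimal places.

-0.408248

triangle: 5!·0!·0!/6! = 120/720
(j±m)!: 0!·5!·5!·0!·0!·0! = 14400
prefactor² = (2J+1)·Δ·N² = 2400
  k=5: −1/(5!·0!·0!·0!·0!·0!) = -1/120
Σ = -1/120  ⇒  CG² = 2400·(-1/120)² = 1/6
CG = −√(1/6) = -0.408248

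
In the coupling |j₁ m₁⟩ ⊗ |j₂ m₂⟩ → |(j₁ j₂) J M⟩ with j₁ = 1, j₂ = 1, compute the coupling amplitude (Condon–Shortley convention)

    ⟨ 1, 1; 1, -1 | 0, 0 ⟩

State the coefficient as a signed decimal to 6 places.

triangle: 2!*0!*0!/3! = 2/6
(j±m)!: 2!*0!*0!*2!*0!*0! = 4
prefactor² = (2J+1)*Δ*N² = 4/3
  k=0: +1/(0!*2!*0!*0!*0!*0!) = 1/2
Σ = 1/2  ⇒  CG² = 4/3*1/2² = 1/3
CG = +√(1/3) = +0.577350

+0.577350  (= +√(1/3))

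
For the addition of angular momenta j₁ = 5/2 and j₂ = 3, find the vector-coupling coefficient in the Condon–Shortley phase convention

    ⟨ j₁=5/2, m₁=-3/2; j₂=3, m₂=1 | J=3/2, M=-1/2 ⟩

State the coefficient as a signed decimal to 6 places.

-0.483046  (= −√(7/30))

j₁+j₂−J=4  J+j₁−j₂=1  J−j₁+j₂=2  j₁+j₂+J+1=8
(j₁±m₁, j₂±m₂, J±M) = (1,4,4,2,1,2)
P² = 384/35
sum k=3..4:
  [3] −1/6 = -1/6
  [4] +1/48 = 1/48
S = -7/48
C² = P²·S² = 7/30 ; C = -0.483046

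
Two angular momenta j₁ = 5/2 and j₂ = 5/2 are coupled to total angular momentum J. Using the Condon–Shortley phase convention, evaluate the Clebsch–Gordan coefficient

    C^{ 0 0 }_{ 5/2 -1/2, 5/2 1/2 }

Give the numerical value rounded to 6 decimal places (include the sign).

j₁+j₂−J=5  J+j₁−j₂=0  J−j₁+j₂=0  j₁+j₂+J+1=6
(j₁±m₁, j₂±m₂, J±M) = (2,3,3,2,0,0)
P² = 24
sum k=3..3:
  [3] −1/12 = -1/12
S = -1/12
C² = P²·S² = 1/6 ; C = -0.408248

-0.408248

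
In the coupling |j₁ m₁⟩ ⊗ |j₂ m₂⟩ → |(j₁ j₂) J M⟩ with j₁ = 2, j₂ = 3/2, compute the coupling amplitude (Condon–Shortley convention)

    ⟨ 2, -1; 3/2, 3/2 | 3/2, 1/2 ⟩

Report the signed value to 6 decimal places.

j₁+j₂−J=2  J+j₁−j₂=2  J−j₁+j₂=1  j₁+j₂+J+1=6
(j₁±m₁, j₂±m₂, J±M) = (1,3,3,0,2,1)
P² = 8/5
sum k=2..2:
  [2] +1/2 = 1/2
S = 1/2
C² = P²·S² = 2/5 ; C = +0.632456

+√(2/5) ≈ +0.632456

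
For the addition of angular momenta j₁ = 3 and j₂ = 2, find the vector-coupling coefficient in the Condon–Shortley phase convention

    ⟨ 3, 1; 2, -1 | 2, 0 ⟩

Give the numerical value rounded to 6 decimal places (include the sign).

j₁+j₂−J=3  J+j₁−j₂=3  J−j₁+j₂=1  j₁+j₂+J+1=8
(j₁±m₁, j₂±m₂, J±M) = (4,2,1,3,2,2)
P² = 36/7
sum k=0..1:
  [0] +1/12 = 1/12
  [1] −1/4 = -1/4
S = -1/6
C² = P²·S² = 1/7 ; C = -0.377964

−√(1/7) = -0.377964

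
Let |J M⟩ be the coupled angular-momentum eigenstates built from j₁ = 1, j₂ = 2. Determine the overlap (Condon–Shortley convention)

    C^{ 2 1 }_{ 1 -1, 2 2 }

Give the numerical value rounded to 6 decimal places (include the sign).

-0.577350

√[5·1!1!3!/6! · 0!2!4!0!3!1!] = √(12)
  +(−1)^1/∏(1,0,1,3,0,0)! = -1/6  (running -1/6)
⟨..|..⟩ = √(12)·(-1/6) = -0.577350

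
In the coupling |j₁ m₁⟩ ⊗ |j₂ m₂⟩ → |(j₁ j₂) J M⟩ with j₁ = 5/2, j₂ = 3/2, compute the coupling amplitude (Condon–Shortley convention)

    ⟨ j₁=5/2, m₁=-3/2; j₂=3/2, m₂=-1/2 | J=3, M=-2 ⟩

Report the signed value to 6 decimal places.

√[7·1!4!2!/8! · 1!4!1!2!1!5!] = √(48)
  +(−1)^0/∏(0,1,4,1,0,1)! = 1/24  (running 1/24)
  +(−1)^1/∏(1,0,3,0,1,2)! = -1/12  (running -1/24)
⟨..|..⟩ = √(48)·(-1/24) = -0.288675

−√(1/12) = -0.288675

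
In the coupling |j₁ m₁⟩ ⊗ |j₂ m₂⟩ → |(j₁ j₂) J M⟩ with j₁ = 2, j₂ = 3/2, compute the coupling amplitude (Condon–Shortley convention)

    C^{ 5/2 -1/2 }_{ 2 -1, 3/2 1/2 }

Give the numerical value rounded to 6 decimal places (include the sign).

-0.597614  (= −√(5/14))

j₁+j₂−J=1  J+j₁−j₂=3  J−j₁+j₂=2  j₁+j₂+J+1=7
(j₁±m₁, j₂±m₂, J±M) = (1,3,2,1,2,3)
P² = 72/35
sum k=0..1:
  [0] +1/12 = 1/12
  [1] −1/2 = -1/2
S = -5/12
C² = P²·S² = 5/14 ; C = -0.597614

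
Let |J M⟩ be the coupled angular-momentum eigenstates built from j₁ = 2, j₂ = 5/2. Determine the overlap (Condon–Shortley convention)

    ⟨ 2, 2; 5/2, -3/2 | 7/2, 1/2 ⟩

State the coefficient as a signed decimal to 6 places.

+0.450749  (= +√(64/315))

j₁+j₂−J=1  J+j₁−j₂=3  J−j₁+j₂=4  j₁+j₂+J+1=9
(j₁±m₁, j₂±m₂, J±M) = (4,0,1,4,4,3)
P² = 9216/35
sum k=0..0:
  [0] +1/36 = 1/36
S = 1/36
C² = P²·S² = 64/315 ; C = +0.450749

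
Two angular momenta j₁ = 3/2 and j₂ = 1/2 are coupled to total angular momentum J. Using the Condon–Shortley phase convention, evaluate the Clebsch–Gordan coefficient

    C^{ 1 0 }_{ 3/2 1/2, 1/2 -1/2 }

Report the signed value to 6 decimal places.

j₁+j₂−J=1  J+j₁−j₂=2  J−j₁+j₂=0  j₁+j₂+J+1=4
(j₁±m₁, j₂±m₂, J±M) = (2,1,0,1,1,1)
P² = 1/2
sum k=0..0:
  [0] +1/1 = 1
S = 1
C² = P²·S² = 1/2 ; C = +0.707107

+0.707107  (= +√(1/2))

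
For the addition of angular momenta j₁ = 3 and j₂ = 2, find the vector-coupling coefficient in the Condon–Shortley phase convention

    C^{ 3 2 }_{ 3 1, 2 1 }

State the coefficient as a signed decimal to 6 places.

triangle: 2!×4!×2!/9! = 96/362880
(j±m)!: 4!×2!×3!×1!×5!×1! = 34560
prefactor² = (2J+1)×Δ×N² = 64
  k=1: −1/(1!×1!×1!×2!×3!×0!) = -1/12
  k=2: +1/(2!×0!×0!×1!×4!×1!) = 1/48
Σ = -1/16  ⇒  CG² = 64×(-1/16)² = 1/4
CG = −√(1/4) = -0.500000

−√(1/4) = -0.500000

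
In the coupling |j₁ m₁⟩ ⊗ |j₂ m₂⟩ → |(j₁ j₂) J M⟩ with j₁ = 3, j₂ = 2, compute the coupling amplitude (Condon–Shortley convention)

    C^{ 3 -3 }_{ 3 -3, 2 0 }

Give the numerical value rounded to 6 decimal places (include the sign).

j₁+j₂−J=2  J+j₁−j₂=4  J−j₁+j₂=2  j₁+j₂+J+1=9
(j₁±m₁, j₂±m₂, J±M) = (0,6,2,2,0,6)
P² = 3840
sum k=2..2:
  [2] +1/96 = 1/96
S = 1/96
C² = P²·S² = 5/12 ; C = +0.645497

+√(5/12) = +0.645497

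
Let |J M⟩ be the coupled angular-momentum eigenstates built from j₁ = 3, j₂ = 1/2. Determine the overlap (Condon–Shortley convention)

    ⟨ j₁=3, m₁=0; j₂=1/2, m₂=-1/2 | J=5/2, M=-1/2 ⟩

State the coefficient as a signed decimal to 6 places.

j₁+j₂−J=1  J+j₁−j₂=5  J−j₁+j₂=0  j₁+j₂+J+1=7
(j₁±m₁, j₂±m₂, J±M) = (3,3,0,1,2,3)
P² = 432/7
sum k=0..0:
  [0] +1/12 = 1/12
S = 1/12
C² = P²·S² = 3/7 ; C = +0.654654

+0.654654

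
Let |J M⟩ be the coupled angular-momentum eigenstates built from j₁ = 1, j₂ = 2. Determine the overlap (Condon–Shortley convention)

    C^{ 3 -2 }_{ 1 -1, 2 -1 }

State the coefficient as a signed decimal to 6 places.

j₁+j₂−J=0  J+j₁−j₂=2  J−j₁+j₂=4  j₁+j₂+J+1=7
(j₁±m₁, j₂±m₂, J±M) = (0,2,1,3,1,5)
P² = 96
sum k=0..0:
  [0] +1/12 = 1/12
S = 1/12
C² = P²·S² = 2/3 ; C = +0.816497

+0.816497  (= +√(2/3))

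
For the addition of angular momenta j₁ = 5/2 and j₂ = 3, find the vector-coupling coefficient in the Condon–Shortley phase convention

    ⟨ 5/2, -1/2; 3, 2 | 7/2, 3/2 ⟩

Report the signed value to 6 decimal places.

+0.308607  (= +√(2/21))

triangle: 2!*3!*4!/10! = 288/3628800
(j±m)!: 2!*3!*5!*1!*5!*2! = 345600
prefactor² = (2J+1)*Δ*N² = 1536/7
  k=1: −1/(1!*1!*2!*4!*1!*0!) = -1/48
  k=2: +1/(2!*0!*1!*3!*2!*1!) = 1/24
Σ = 1/48  ⇒  CG² = 1536/7*1/48² = 2/21
CG = +√(2/21) = +0.308607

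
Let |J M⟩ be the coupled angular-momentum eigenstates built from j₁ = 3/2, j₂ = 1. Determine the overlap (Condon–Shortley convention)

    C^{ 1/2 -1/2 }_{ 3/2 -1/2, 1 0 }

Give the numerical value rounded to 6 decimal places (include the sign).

√[2·2!1!0!/4! · 1!2!1!1!0!1!] = √(1/3)
  +(−1)^1/∏(1,1,1,0,0,0)! = -1  (running -1)
⟨..|..⟩ = √(1/3)·(-1) = -0.577350

-0.577350  (= −√(1/3))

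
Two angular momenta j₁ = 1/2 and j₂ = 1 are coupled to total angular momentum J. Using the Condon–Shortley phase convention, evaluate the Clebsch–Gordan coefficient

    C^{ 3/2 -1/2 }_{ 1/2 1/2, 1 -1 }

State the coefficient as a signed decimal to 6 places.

+√(1/3) = +0.577350

√[4·0!1!2!/4! · 1!0!0!2!1!2!] = √(4/3)
  +(−1)^0/∏(0,0,0,0,1,2)! = 1/2  (running 1/2)
⟨..|..⟩ = √(4/3)·(1/2) = +0.577350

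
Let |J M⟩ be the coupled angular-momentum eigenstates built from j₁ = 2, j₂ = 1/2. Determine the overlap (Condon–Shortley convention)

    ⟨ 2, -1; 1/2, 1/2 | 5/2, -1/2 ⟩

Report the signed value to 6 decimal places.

+0.632456

triangle: 0!*4!*1!/6! = 24/720
(j±m)!: 1!*3!*1!*0!*2!*3! = 72
prefactor² = (2J+1)*Δ*N² = 72/5
  k=0: +1/(0!*0!*3!*1!*1!*0!) = 1/6
Σ = 1/6  ⇒  CG² = 72/5*1/6² = 2/5
CG = +√(2/5) = +0.632456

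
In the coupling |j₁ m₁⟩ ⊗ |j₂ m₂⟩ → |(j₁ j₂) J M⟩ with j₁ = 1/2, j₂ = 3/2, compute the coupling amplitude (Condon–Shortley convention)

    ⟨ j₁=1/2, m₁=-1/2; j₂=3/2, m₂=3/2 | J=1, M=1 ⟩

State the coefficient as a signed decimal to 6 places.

triangle: 1!*0!*2!/4! = 2/24
(j±m)!: 0!*1!*3!*0!*2!*0! = 12
prefactor² = (2J+1)*Δ*N² = 3
  k=1: −1/(1!*0!*0!*2!*0!*0!) = -1/2
Σ = -1/2  ⇒  CG² = 3*(-1/2)² = 3/4
CG = −√(3/4) = -0.866025

-0.866025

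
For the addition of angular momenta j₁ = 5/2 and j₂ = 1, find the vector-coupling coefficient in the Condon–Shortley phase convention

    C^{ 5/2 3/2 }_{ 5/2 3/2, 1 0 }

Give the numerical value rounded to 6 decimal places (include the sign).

j₁+j₂−J=1  J+j₁−j₂=4  J−j₁+j₂=1  j₁+j₂+J+1=7
(j₁±m₁, j₂±m₂, J±M) = (4,1,1,1,4,1)
P² = 576/35
sum k=0..1:
  [0] +1/6 = 1/6
  [1] −1/24 = -1/24
S = 1/8
C² = P²·S² = 9/35 ; C = +0.507093

+√(9/35) ≈ +0.507093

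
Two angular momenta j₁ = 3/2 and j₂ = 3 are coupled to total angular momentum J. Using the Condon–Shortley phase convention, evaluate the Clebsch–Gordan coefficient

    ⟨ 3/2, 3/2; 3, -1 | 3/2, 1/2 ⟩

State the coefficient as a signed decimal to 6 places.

j₁+j₂−J=3  J+j₁−j₂=0  J−j₁+j₂=3  j₁+j₂+J+1=7
(j₁±m₁, j₂±m₂, J±M) = (3,0,2,4,2,1)
P² = 576/35
sum k=0..0:
  [0] +1/12 = 1/12
S = 1/12
C² = P²·S² = 4/35 ; C = +0.338062

+√(4/35) ≈ +0.338062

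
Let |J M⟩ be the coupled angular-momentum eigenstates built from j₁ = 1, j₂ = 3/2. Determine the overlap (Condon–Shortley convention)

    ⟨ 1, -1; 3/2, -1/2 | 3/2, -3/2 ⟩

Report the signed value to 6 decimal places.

j₁+j₂−J=1  J+j₁−j₂=1  J−j₁+j₂=2  j₁+j₂+J+1=5
(j₁±m₁, j₂±m₂, J±M) = (0,2,1,2,0,3)
P² = 8/5
sum k=1..1:
  [1] −1/2 = -1/2
S = -1/2
C² = P²·S² = 2/5 ; C = -0.632456

−√(2/5) ≈ -0.632456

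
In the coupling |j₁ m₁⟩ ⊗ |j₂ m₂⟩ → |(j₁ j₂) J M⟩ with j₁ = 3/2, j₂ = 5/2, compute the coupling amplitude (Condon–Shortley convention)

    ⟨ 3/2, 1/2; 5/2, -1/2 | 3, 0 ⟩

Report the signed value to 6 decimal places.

+0.447214  (= +√(1/5))

√[7·1!2!4!/8! · 2!1!2!3!3!3!] = √(36/5)
  +(−1)^0/∏(0,1,1,2,1,2)! = 1/4  (running 1/4)
  +(−1)^1/∏(1,0,0,1,2,3)! = -1/12  (running 1/6)
⟨..|..⟩ = √(36/5)·(1/6) = +0.447214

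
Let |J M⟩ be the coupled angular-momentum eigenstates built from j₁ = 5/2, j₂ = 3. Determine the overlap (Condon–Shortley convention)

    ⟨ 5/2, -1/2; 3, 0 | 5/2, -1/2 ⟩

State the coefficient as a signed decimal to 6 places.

+√(8/105) ≈ +0.276026

triangle: 3!·2!·3!/9! = 72/362880
(j±m)!: 2!·3!·3!·3!·2!·3! = 5184
prefactor² = (2J+1)·Δ·N² = 216/35
  k=1: −1/(1!·2!·2!·2!·0!·1!) = -1/8
  k=2: +1/(2!·1!·1!·1!·1!·2!) = 1/4
  k=3: −1/(3!·0!·0!·0!·2!·3!) = -1/72
Σ = 1/9  ⇒  CG² = 216/35·1/9² = 8/105
CG = +√(8/105) = +0.276026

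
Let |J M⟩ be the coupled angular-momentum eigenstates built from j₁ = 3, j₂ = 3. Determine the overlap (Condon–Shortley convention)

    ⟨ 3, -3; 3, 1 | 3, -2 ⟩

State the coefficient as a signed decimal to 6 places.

-0.577350  (= −√(1/3))

√[7·3!3!3!/10! · 0!6!4!2!1!5!] = √(1728)
  +(−1)^3/∏(3,0,3,1,0,2)! = -1/72  (running -1/72)
⟨..|..⟩ = √(1728)·(-1/72) = -0.577350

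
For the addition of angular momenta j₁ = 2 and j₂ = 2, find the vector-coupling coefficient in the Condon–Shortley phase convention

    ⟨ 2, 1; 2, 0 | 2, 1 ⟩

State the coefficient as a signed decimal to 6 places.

−√(1/14) ≈ -0.267261

√[5·2!2!2!/7! · 3!1!2!2!3!1!] = √(8/7)
  +(−1)^0/∏(0,2,1,2,1,0)! = 1/4  (running 1/4)
  +(−1)^1/∏(1,1,0,1,2,1)! = -1/2  (running -1/4)
⟨..|..⟩ = √(8/7)·(-1/4) = -0.267261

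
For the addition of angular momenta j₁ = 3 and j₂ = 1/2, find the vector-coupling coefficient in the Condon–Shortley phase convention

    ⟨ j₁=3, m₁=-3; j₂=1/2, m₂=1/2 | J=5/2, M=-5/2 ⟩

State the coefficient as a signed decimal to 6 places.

−√(6/7) ≈ -0.925820

triangle: 1!*5!*0!/7! = 120/5040
(j±m)!: 0!*6!*1!*0!*0!*5! = 86400
prefactor² = (2J+1)*Δ*N² = 86400/7
  k=1: −1/(1!*0!*5!*0!*0!*0!) = -1/120
Σ = -1/120  ⇒  CG² = 86400/7*(-1/120)² = 6/7
CG = −√(6/7) = -0.925820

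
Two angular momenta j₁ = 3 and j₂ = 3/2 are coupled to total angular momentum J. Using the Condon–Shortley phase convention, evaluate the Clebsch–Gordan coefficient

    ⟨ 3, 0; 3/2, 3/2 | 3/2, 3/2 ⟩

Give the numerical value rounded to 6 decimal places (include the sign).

-0.169031  (= −√(1/35))

j₁+j₂−J=3  J+j₁−j₂=3  J−j₁+j₂=0  j₁+j₂+J+1=7
(j₁±m₁, j₂±m₂, J±M) = (3,3,3,0,3,0)
P² = 1296/35
sum k=3..3:
  [3] −1/36 = -1/36
S = -1/36
C² = P²·S² = 1/35 ; C = -0.169031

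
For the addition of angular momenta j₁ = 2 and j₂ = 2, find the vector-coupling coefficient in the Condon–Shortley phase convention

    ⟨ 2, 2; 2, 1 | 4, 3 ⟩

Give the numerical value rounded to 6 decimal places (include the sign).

+0.707107  (= +√(1/2))

j₁+j₂−J=0  J+j₁−j₂=4  J−j₁+j₂=4  j₁+j₂+J+1=9
(j₁±m₁, j₂±m₂, J±M) = (4,0,3,1,7,1)
P² = 10368
sum k=0..0:
  [0] +1/144 = 1/144
S = 1/144
C² = P²·S² = 1/2 ; C = +0.707107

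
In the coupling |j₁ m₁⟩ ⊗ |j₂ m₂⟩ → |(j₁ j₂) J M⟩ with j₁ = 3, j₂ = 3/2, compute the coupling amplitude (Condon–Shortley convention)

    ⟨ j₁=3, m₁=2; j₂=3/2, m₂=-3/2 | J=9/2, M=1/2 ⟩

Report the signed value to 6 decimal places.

triangle: 0!*6!*3!/10! = 4320/3628800
(j±m)!: 5!*1!*0!*3!*5!*4! = 2073600
prefactor² = (2J+1)*Δ*N² = 172800/7
  k=0: +1/(0!*0!*1!*0!*5!*3!) = 1/720
Σ = 1/720  ⇒  CG² = 172800/7*1/720² = 1/21
CG = +√(1/21) = +0.218218

+0.218218  (= +√(1/21))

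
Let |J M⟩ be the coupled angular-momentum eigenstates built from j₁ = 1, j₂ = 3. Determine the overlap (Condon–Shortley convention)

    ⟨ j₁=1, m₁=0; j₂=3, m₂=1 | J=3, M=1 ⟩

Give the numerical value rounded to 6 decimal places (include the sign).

−√(1/12) = -0.288675

√[7·1!1!5!/8! · 1!1!4!2!4!2!] = √(48)
  +(−1)^0/∏(0,1,1,4,0,1)! = 1/24  (running 1/24)
  +(−1)^1/∏(1,0,0,3,1,2)! = -1/12  (running -1/24)
⟨..|..⟩ = √(48)·(-1/24) = -0.288675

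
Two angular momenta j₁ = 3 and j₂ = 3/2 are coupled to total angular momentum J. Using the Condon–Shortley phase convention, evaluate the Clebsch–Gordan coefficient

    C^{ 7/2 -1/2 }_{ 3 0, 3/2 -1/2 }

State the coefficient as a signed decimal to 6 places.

triangle: 1!*5!*2!/9! = 240/362880
(j±m)!: 3!*3!*1!*2!*3!*4! = 10368
prefactor² = (2J+1)*Δ*N² = 384/7
  k=0: +1/(0!*1!*3!*1!*2!*1!) = 1/12
  k=1: −1/(1!*0!*2!*0!*3!*2!) = -1/24
Σ = 1/24  ⇒  CG² = 384/7*1/24² = 2/21
CG = +√(2/21) = +0.308607

+0.308607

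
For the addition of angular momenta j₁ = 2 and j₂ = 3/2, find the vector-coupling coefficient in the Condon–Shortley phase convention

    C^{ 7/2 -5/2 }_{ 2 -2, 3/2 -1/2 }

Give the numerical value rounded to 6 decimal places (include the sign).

+0.654654  (= +√(3/7))

triangle: 0!×4!×3!/8! = 144/40320
(j±m)!: 0!×4!×1!×2!×1!×6! = 34560
prefactor² = (2J+1)×Δ×N² = 6912/7
  k=0: +1/(0!×0!×4!×1!×0!×2!) = 1/48
Σ = 1/48  ⇒  CG² = 6912/7×1/48² = 3/7
CG = +√(3/7) = +0.654654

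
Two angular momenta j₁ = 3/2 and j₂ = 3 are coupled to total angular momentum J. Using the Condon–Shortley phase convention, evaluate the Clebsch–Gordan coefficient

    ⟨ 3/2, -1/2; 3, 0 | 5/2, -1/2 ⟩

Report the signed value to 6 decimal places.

-0.414039

j₁+j₂−J=2  J+j₁−j₂=1  J−j₁+j₂=4  j₁+j₂+J+1=8
(j₁±m₁, j₂±m₂, J±M) = (1,2,3,3,2,3)
P² = 216/35
sum k=1..2:
  [1] −1/4 = -1/4
  [2] +1/12 = 1/12
S = -1/6
C² = P²·S² = 6/35 ; C = -0.414039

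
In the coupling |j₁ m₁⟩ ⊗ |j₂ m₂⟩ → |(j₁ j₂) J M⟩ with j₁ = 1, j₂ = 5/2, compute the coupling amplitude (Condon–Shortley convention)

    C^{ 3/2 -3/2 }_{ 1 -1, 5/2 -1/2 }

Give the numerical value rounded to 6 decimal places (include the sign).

+0.258199  (= +√(1/15))

j₁+j₂−J=2  J+j₁−j₂=0  J−j₁+j₂=3  j₁+j₂+J+1=6
(j₁±m₁, j₂±m₂, J±M) = (0,2,2,3,0,3)
P² = 48/5
sum k=2..2:
  [2] +1/12 = 1/12
S = 1/12
C² = P²·S² = 1/15 ; C = +0.258199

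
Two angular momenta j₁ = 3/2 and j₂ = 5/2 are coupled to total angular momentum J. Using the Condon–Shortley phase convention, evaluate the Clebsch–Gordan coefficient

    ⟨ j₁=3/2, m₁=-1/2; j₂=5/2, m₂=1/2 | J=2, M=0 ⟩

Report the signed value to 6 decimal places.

√[5·2!1!3!/7! · 1!2!3!2!2!2!] = √(8/7)
  +(−1)^1/∏(1,1,1,2,0,1)! = -1/2  (running -1/2)
  +(−1)^2/∏(2,0,0,1,1,2)! = 1/4  (running -1/4)
⟨..|..⟩ = √(8/7)·(-1/4) = -0.267261

-0.267261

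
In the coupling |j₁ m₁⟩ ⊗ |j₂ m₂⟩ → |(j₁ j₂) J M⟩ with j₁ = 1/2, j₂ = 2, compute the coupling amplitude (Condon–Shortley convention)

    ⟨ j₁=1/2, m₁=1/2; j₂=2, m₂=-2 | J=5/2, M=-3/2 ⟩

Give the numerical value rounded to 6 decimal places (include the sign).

√[6·0!1!4!/6! · 1!0!0!4!1!4!] = √(576/5)
  +(−1)^0/∏(0,0,0,0,1,4)! = 1/24  (running 1/24)
⟨..|..⟩ = √(576/5)·(1/24) = +0.447214

+√(1/5) ≈ +0.447214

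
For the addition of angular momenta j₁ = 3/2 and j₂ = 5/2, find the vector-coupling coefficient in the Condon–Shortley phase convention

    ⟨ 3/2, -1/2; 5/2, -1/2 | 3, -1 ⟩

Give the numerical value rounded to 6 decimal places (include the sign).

−√(1/60) ≈ -0.129099

triangle: 1!*2!*4!/8! = 48/40320
(j±m)!: 1!*2!*2!*3!*2!*4! = 1152
prefactor² = (2J+1)*Δ*N² = 48/5
  k=0: +1/(0!*1!*2!*2!*0!*2!) = 1/8
  k=1: −1/(1!*0!*1!*1!*1!*3!) = -1/6
Σ = -1/24  ⇒  CG² = 48/5*(-1/24)² = 1/60
CG = −√(1/60) = -0.129099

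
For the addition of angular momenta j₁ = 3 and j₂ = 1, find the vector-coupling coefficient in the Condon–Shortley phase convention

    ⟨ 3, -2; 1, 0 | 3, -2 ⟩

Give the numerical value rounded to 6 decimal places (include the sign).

−√(1/3) = -0.577350

j₁+j₂−J=1  J+j₁−j₂=5  J−j₁+j₂=1  j₁+j₂+J+1=8
(j₁±m₁, j₂±m₂, J±M) = (1,5,1,1,1,5)
P² = 300
sum k=0..1:
  [0] +1/120 = 1/120
  [1] −1/24 = -1/24
S = -1/30
C² = P²·S² = 1/3 ; C = -0.577350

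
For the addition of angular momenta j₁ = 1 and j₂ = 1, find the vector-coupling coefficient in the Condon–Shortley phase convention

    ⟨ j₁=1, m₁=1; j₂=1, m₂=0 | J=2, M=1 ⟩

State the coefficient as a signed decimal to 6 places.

+√(1/2) ≈ +0.707107

j₁+j₂−J=0  J+j₁−j₂=2  J−j₁+j₂=2  j₁+j₂+J+1=5
(j₁±m₁, j₂±m₂, J±M) = (2,0,1,1,3,1)
P² = 2
sum k=0..0:
  [0] +1/2 = 1/2
S = 1/2
C² = P²·S² = 1/2 ; C = +0.707107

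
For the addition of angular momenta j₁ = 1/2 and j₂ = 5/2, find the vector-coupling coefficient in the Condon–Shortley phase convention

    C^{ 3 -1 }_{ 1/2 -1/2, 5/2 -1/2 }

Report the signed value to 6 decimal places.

triangle: 0!*1!*5!/7! = 120/5040
(j±m)!: 0!*1!*2!*3!*2!*4! = 576
prefactor² = (2J+1)*Δ*N² = 96
  k=0: +1/(0!*0!*1!*2!*0!*3!) = 1/12
Σ = 1/12  ⇒  CG² = 96*1/12² = 2/3
CG = +√(2/3) = +0.816497

+0.816497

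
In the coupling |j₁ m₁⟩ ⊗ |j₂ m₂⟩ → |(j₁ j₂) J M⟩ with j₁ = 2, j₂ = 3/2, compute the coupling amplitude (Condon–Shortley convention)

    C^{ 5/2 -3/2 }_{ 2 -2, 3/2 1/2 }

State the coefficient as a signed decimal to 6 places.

−√(16/35) = -0.676123

triangle: 1!*3!*2!/7! = 12/5040
(j±m)!: 0!*4!*2!*1!*1!*4! = 1152
prefactor² = (2J+1)*Δ*N² = 576/35
  k=1: −1/(1!*0!*3!*1!*0!*1!) = -1/6
Σ = -1/6  ⇒  CG² = 576/35*(-1/6)² = 16/35
CG = −√(16/35) = -0.676123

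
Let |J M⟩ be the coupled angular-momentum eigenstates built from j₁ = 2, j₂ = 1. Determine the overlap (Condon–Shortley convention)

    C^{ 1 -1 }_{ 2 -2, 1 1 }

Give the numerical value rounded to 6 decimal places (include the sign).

triangle: 2!×2!×0!/5! = 4/120
(j±m)!: 0!×4!×2!×0!×0!×2! = 96
prefactor² = (2J+1)×Δ×N² = 48/5
  k=2: +1/(2!×0!×2!×0!×0!×0!) = 1/4
Σ = 1/4  ⇒  CG² = 48/5×1/4² = 3/5
CG = +√(3/5) = +0.774597

+√(3/5) = +0.774597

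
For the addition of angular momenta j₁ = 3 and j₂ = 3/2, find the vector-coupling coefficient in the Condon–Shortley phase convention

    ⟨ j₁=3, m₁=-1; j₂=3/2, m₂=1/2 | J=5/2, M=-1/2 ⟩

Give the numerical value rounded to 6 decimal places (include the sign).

j₁+j₂−J=2  J+j₁−j₂=4  J−j₁+j₂=1  j₁+j₂+J+1=8
(j₁±m₁, j₂±m₂, J±M) = (2,4,2,1,2,3)
P² = 288/35
sum k=1..2:
  [1] −1/6 = -1/6
  [2] +1/8 = 1/8
S = -1/24
C² = P²·S² = 1/70 ; C = -0.119523

-0.119523  (= −√(1/70))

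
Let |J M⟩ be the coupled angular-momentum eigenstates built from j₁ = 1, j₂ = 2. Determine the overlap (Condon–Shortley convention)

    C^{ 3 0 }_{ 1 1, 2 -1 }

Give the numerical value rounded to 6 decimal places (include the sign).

√[7·0!2!4!/7! · 2!0!1!3!3!3!] = √(144/5)
  +(−1)^0/∏(0,0,0,1,2,3)! = 1/12  (running 1/12)
⟨..|..⟩ = √(144/5)·(1/12) = +0.447214

+0.447214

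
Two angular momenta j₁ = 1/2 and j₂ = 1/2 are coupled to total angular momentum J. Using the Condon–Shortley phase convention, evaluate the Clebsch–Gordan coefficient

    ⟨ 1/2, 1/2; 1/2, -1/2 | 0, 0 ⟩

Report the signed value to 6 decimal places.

triangle: 1!×0!×0!/2! = 1/2
(j±m)!: 1!×0!×0!×1!×0!×0! = 1
prefactor² = (2J+1)×Δ×N² = 1/2
  k=0: +1/(0!×1!×0!×0!×0!×0!) = 1
Σ = 1  ⇒  CG² = 1/2×1² = 1/2
CG = +√(1/2) = +0.707107

+0.707107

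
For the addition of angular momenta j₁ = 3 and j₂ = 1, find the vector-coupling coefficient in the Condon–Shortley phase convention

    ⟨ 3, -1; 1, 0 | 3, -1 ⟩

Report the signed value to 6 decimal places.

-0.288675

√[7·1!5!1!/8! · 2!4!1!1!2!4!] = √(48)
  +(−1)^0/∏(0,1,4,1,1,0)! = 1/24  (running 1/24)
  +(−1)^1/∏(1,0,3,0,2,1)! = -1/12  (running -1/24)
⟨..|..⟩ = √(48)·(-1/24) = -0.288675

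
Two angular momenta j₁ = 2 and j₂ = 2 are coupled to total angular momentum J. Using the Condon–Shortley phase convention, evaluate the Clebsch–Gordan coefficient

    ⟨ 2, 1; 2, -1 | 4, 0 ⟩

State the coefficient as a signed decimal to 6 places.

+√(8/35) = +0.478091

triangle: 0!·4!·4!/9! = 576/362880
(j±m)!: 3!·1!·1!·3!·4!·4! = 20736
prefactor² = (2J+1)·Δ·N² = 10368/35
  k=0: +1/(0!·0!·1!·1!·3!·3!) = 1/36
Σ = 1/36  ⇒  CG² = 10368/35·1/36² = 8/35
CG = +√(8/35) = +0.478091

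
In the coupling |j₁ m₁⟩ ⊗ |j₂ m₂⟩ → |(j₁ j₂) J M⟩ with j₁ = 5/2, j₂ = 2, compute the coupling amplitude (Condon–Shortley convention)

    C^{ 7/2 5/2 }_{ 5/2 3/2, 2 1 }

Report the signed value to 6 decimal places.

triangle: 1!×4!×3!/9! = 144/362880
(j±m)!: 4!×1!×3!×1!×6!×1! = 103680
prefactor² = (2J+1)×Δ×N² = 2304/7
  k=0: +1/(0!×1!×1!×3!×3!×0!) = 1/36
  k=1: −1/(1!×0!×0!×2!×4!×1!) = -1/48
Σ = 1/144  ⇒  CG² = 2304/7×1/144² = 1/63
CG = +√(1/63) = +0.125988

+0.125988  (= +√(1/63))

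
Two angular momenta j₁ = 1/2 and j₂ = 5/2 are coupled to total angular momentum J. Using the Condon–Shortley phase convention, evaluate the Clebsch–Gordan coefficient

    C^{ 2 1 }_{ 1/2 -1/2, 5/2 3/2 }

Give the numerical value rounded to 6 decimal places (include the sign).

−√(2/3) = -0.816497

triangle: 1!*0!*4!/6! = 24/720
(j±m)!: 0!*1!*4!*1!*3!*1! = 144
prefactor² = (2J+1)*Δ*N² = 24
  k=1: −1/(1!*0!*0!*3!*0!*1!) = -1/6
Σ = -1/6  ⇒  CG² = 24*(-1/6)² = 2/3
CG = −√(2/3) = -0.816497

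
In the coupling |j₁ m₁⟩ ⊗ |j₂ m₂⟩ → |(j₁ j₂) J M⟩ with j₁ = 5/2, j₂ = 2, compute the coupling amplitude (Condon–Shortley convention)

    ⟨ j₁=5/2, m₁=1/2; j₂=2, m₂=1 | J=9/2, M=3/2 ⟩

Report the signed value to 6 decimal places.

+√(10/21) ≈ +0.690066

triangle: 0!·5!·4!/10! = 2880/3628800
(j±m)!: 3!·2!·3!·1!·6!·3! = 311040
prefactor² = (2J+1)·Δ·N² = 17280/7
  k=0: +1/(0!·0!·2!·3!·3!·1!) = 1/72
Σ = 1/72  ⇒  CG² = 17280/7·1/72² = 10/21
CG = +√(10/21) = +0.690066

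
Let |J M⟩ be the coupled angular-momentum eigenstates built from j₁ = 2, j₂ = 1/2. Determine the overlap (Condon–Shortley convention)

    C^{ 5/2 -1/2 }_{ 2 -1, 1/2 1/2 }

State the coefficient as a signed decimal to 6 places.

√[6·0!4!1!/6! · 1!3!1!0!2!3!] = √(72/5)
  +(−1)^0/∏(0,0,3,1,1,0)! = 1/6  (running 1/6)
⟨..|..⟩ = √(72/5)·(1/6) = +0.632456

+√(2/5) ≈ +0.632456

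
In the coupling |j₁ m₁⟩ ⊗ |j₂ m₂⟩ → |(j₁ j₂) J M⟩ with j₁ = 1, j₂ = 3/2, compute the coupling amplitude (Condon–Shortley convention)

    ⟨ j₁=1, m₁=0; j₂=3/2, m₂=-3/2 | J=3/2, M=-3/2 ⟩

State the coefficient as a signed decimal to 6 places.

j₁+j₂−J=1  J+j₁−j₂=1  J−j₁+j₂=2  j₁+j₂+J+1=5
(j₁±m₁, j₂±m₂, J±M) = (1,1,0,3,0,3)
P² = 12/5
sum k=0..0:
  [0] +1/2 = 1/2
S = 1/2
C² = P²·S² = 3/5 ; C = +0.774597

+0.774597  (= +√(3/5))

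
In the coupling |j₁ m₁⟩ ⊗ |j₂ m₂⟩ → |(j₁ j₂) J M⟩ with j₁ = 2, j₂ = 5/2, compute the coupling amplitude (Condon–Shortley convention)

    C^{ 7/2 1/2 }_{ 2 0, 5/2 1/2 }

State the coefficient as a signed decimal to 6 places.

-0.195180

j₁+j₂−J=1  J+j₁−j₂=3  J−j₁+j₂=4  j₁+j₂+J+1=9
(j₁±m₁, j₂±m₂, J±M) = (2,2,3,2,4,3)
P² = 768/35
sum k=0..1:
  [0] +1/12 = 1/12
  [1] −1/8 = -1/8
S = -1/24
C² = P²·S² = 4/105 ; C = -0.195180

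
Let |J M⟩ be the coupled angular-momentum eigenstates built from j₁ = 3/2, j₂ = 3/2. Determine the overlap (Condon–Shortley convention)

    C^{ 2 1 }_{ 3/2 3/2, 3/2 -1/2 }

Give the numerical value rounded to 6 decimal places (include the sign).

triangle: 1!×2!×2!/6! = 4/720
(j±m)!: 3!×0!×1!×2!×3!×1! = 72
prefactor² = (2J+1)×Δ×N² = 2
  k=0: +1/(0!×1!×0!×1!×2!×1!) = 1/2
Σ = 1/2  ⇒  CG² = 2×1/2² = 1/2
CG = +√(1/2) = +0.707107

+√(1/2) ≈ +0.707107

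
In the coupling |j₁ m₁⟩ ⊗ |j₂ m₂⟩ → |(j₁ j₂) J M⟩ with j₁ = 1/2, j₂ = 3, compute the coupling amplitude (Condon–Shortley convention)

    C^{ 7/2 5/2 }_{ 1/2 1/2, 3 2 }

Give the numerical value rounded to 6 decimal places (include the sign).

j₁+j₂−J=0  J+j₁−j₂=1  J−j₁+j₂=6  j₁+j₂+J+1=8
(j₁±m₁, j₂±m₂, J±M) = (1,0,5,1,6,1)
P² = 86400/7
sum k=0..0:
  [0] +1/120 = 1/120
S = 1/120
C² = P²·S² = 6/7 ; C = +0.925820

+√(6/7) ≈ +0.925820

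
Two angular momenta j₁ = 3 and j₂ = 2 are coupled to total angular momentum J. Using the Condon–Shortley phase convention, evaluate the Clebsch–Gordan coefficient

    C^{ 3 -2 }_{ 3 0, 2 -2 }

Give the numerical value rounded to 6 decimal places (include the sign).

+0.577350  (= +√(1/3))

√[7·2!4!2!/9! · 3!3!0!4!1!5!] = √(192)
  +(−1)^0/∏(0,2,3,0,1,2)! = 1/24  (running 1/24)
⟨..|..⟩ = √(192)·(1/24) = +0.577350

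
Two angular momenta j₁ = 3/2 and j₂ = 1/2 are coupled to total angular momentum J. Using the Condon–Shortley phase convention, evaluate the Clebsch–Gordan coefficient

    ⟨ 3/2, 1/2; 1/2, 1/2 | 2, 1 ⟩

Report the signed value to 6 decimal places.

√[5·0!3!1!/5! · 2!1!1!0!3!1!] = √(3)
  +(−1)^0/∏(0,0,1,1,2,0)! = 1/2  (running 1/2)
⟨..|..⟩ = √(3)·(1/2) = +0.866025

+√(3/4) = +0.866025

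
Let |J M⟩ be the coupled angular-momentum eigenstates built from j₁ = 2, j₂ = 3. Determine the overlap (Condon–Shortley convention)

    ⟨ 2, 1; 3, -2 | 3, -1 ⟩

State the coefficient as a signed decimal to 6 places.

+0.500000  (= +√(1/4))

j₁+j₂−J=2  J+j₁−j₂=2  J−j₁+j₂=4  j₁+j₂+J+1=9
(j₁±m₁, j₂±m₂, J±M) = (3,1,1,5,2,4)
P² = 64
sum k=0..1:
  [0] +1/12 = 1/12
  [1] −1/48 = -1/48
S = 1/16
C² = P²·S² = 1/4 ; C = +0.500000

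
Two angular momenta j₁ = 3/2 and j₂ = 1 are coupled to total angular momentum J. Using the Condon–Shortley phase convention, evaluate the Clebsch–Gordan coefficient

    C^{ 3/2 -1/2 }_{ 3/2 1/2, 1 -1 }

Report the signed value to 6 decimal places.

j₁+j₂−J=1  J+j₁−j₂=2  J−j₁+j₂=1  j₁+j₂+J+1=5
(j₁±m₁, j₂±m₂, J±M) = (2,1,0,2,1,2)
P² = 8/15
sum k=0..0:
  [0] +1/1 = 1
S = 1
C² = P²·S² = 8/15 ; C = +0.730297

+√(8/15) ≈ +0.730297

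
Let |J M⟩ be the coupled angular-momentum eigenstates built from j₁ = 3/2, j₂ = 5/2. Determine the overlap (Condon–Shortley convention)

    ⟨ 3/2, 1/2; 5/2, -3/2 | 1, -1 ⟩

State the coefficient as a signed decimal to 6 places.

-0.547723  (= −√(3/10))

√[3·3!0!2!/6! · 2!1!1!4!0!2!] = √(24/5)
  +(−1)^1/∏(1,2,0,0,0,2)! = -1/4  (running -1/4)
⟨..|..⟩ = √(24/5)·(-1/4) = -0.547723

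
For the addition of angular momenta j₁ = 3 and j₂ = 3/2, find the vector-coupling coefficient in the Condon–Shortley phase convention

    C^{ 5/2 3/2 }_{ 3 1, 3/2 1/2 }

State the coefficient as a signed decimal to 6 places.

triangle: 2!*4!*1!/8! = 48/40320
(j±m)!: 4!*2!*2!*1!*4!*1! = 2304
prefactor² = (2J+1)*Δ*N² = 576/35
  k=1: −1/(1!*1!*1!*1!*3!*0!) = -1/6
  k=2: +1/(2!*0!*0!*0!*4!*1!) = 1/48
Σ = -7/48  ⇒  CG² = 576/35*(-7/48)² = 7/20
CG = −√(7/20) = -0.591608

-0.591608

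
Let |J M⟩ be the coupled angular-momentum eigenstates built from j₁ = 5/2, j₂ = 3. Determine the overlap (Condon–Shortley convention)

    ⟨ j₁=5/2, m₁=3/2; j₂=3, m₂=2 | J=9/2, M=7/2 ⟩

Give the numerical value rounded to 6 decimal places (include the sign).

-0.100504

j₁+j₂−J=1  J+j₁−j₂=4  J−j₁+j₂=5  j₁+j₂+J+1=11
(j₁±m₁, j₂±m₂, J±M) = (4,1,5,1,8,1)
P² = 921600/11
sum k=0..1:
  [0] +1/720 = 1/720
  [1] −1/576 = -1/576
S = -1/2880
C² = P²·S² = 1/99 ; C = -0.100504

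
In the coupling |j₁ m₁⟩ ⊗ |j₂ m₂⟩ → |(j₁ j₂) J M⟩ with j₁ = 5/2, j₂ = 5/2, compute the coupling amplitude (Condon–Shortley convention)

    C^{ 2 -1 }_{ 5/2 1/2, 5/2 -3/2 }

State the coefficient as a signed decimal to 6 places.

triangle: 3!*2!*2!/8! = 24/40320
(j±m)!: 3!*2!*1!*4!*1!*3! = 1728
prefactor² = (2J+1)*Δ*N² = 36/7
  k=0: +1/(0!*3!*2!*1!*0!*1!) = 1/12
  k=1: −1/(1!*2!*1!*0!*1!*2!) = -1/4
Σ = -1/6  ⇒  CG² = 36/7*(-1/6)² = 1/7
CG = −√(1/7) = -0.377964

−√(1/7) ≈ -0.377964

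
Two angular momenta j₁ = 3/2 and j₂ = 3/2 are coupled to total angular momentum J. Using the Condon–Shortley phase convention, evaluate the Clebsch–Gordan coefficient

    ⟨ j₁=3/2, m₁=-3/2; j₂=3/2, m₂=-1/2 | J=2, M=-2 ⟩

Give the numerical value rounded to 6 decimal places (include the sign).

-0.707107  (= −√(1/2))

√[5·1!2!2!/6! · 0!3!1!2!0!4!] = √(8)
  +(−1)^1/∏(1,0,2,0,0,2)! = -1/4  (running -1/4)
⟨..|..⟩ = √(8)·(-1/4) = -0.707107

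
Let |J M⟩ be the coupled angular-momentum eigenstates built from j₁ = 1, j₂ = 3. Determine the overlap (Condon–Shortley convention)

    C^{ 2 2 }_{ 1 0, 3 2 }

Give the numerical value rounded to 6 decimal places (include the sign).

j₁+j₂−J=2  J+j₁−j₂=0  J−j₁+j₂=4  j₁+j₂+J+1=7
(j₁±m₁, j₂±m₂, J±M) = (1,1,5,1,4,0)
P² = 960/7
sum k=1..1:
  [1] −1/24 = -1/24
S = -1/24
C² = P²·S² = 5/21 ; C = -0.487950

-0.487950  (= −√(5/21))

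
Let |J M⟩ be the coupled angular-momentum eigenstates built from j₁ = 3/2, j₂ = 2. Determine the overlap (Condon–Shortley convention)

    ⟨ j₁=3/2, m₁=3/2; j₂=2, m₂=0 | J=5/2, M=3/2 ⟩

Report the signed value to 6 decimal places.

triangle: 1!*2!*3!/7! = 12/5040
(j±m)!: 3!*0!*2!*2!*4!*1! = 576
prefactor² = (2J+1)*Δ*N² = 288/35
  k=0: +1/(0!*1!*0!*2!*2!*1!) = 1/4
Σ = 1/4  ⇒  CG² = 288/35*1/4² = 18/35
CG = +√(18/35) = +0.717137

+√(18/35) ≈ +0.717137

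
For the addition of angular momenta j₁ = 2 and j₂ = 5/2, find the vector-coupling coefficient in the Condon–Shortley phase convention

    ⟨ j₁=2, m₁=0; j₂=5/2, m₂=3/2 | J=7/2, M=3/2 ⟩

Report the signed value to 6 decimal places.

√[8·1!3!4!/9! · 2!2!4!1!5!2!] = √(512/7)
  +(−1)^0/∏(0,1,2,4,1,0)! = 1/48  (running 1/48)
  +(−1)^1/∏(1,0,1,3,2,1)! = -1/12  (running -1/16)
⟨..|..⟩ = √(512/7)·(-1/16) = -0.534522

-0.534522  (= −√(2/7))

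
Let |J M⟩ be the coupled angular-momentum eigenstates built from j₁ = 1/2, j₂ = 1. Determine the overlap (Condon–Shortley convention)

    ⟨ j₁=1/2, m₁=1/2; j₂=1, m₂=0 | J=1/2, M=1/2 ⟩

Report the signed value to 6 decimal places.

+0.577350

j₁+j₂−J=1  J+j₁−j₂=0  J−j₁+j₂=1  j₁+j₂+J+1=3
(j₁±m₁, j₂±m₂, J±M) = (1,0,1,1,1,0)
P² = 1/3
sum k=0..0:
  [0] +1/1 = 1
S = 1
C² = P²·S² = 1/3 ; C = +0.577350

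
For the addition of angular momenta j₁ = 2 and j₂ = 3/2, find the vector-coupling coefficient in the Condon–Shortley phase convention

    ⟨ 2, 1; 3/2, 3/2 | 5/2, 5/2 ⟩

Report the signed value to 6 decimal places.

triangle: 1!·3!·2!/7! = 12/5040
(j±m)!: 3!·1!·3!·0!·5!·0! = 4320
prefactor² = (2J+1)·Δ·N² = 432/7
  k=1: −1/(1!·0!·0!·2!·3!·0!) = -1/12
Σ = -1/12  ⇒  CG² = 432/7·(-1/12)² = 3/7
CG = −√(3/7) = -0.654654

-0.654654  (= −√(3/7))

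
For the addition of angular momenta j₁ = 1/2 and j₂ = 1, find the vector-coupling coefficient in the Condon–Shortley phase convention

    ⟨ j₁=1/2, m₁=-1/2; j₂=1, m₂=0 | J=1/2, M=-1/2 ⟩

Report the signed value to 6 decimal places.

-0.577350  (= −√(1/3))

√[2·1!0!1!/3! · 0!1!1!1!0!1!] = √(1/3)
  +(−1)^1/∏(1,0,0,0,0,1)! = -1  (running -1)
⟨..|..⟩ = √(1/3)·(-1) = -0.577350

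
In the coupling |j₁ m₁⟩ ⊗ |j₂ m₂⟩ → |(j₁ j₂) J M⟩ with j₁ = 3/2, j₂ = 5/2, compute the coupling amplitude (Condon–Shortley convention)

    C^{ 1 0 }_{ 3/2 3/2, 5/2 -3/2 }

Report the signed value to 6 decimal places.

√[3·3!0!2!/6! · 3!0!1!4!1!1!] = √(36/5)
  +(−1)^0/∏(0,3,0,1,0,1)! = 1/6  (running 1/6)
⟨..|..⟩ = √(36/5)·(1/6) = +0.447214

+√(1/5) = +0.447214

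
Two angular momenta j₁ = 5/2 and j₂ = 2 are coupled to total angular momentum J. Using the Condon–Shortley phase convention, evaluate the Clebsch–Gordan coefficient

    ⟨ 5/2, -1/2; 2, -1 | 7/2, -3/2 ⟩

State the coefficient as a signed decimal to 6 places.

+0.308607

triangle: 1!·4!·3!/9! = 144/362880
(j±m)!: 2!·3!·1!·3!·2!·5! = 17280
prefactor² = (2J+1)·Δ·N² = 384/7
  k=0: +1/(0!·1!·3!·1!·1!·2!) = 1/12
  k=1: −1/(1!·0!·2!·0!·2!·3!) = -1/24
Σ = 1/24  ⇒  CG² = 384/7·1/24² = 2/21
CG = +√(2/21) = +0.308607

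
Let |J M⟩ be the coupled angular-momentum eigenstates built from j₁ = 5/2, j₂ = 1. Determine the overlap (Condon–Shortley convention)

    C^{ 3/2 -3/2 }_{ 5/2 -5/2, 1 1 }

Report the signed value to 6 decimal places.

√[4·2!3!0!/6! · 0!5!2!0!0!3!] = √(96)
  +(−1)^2/∏(2,0,3,0,0,0)! = 1/12  (running 1/12)
⟨..|..⟩ = √(96)·(1/12) = +0.816497

+0.816497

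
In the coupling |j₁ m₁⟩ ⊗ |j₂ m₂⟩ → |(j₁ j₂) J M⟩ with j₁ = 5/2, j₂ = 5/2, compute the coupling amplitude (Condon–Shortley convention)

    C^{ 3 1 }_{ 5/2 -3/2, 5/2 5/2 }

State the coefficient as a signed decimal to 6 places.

√[7·2!3!3!/9! · 1!4!5!0!4!2!] = √(192)
  +(−1)^2/∏(2,0,2,3,1,0)! = 1/24  (running 1/24)
⟨..|..⟩ = √(192)·(1/24) = +0.577350

+0.577350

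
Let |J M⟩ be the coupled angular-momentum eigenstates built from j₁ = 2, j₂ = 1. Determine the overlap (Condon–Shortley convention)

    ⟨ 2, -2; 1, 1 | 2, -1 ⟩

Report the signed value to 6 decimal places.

√[5·1!3!1!/6! · 0!4!2!0!1!3!] = √(12)
  +(−1)^1/∏(1,0,3,1,0,0)! = -1/6  (running -1/6)
⟨..|..⟩ = √(12)·(-1/6) = -0.577350

−√(1/3) ≈ -0.577350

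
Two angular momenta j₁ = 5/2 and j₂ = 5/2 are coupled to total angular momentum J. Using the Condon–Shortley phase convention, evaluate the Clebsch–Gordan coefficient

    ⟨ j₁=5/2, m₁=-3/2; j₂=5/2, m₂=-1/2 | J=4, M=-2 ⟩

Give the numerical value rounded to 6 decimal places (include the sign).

-0.422577  (= −√(5/28))

triangle: 1!×4!×4!/10! = 576/3628800
(j±m)!: 1!×4!×2!×3!×2!×6! = 414720
prefactor² = (2J+1)×Δ×N² = 20736/35
  k=0: +1/(0!×1!×4!×2!×0!×2!) = 1/96
  k=1: −1/(1!×0!×3!×1!×1!×3!) = -1/36
Σ = -5/288  ⇒  CG² = 20736/35×(-5/288)² = 5/28
CG = −√(5/28) = -0.422577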